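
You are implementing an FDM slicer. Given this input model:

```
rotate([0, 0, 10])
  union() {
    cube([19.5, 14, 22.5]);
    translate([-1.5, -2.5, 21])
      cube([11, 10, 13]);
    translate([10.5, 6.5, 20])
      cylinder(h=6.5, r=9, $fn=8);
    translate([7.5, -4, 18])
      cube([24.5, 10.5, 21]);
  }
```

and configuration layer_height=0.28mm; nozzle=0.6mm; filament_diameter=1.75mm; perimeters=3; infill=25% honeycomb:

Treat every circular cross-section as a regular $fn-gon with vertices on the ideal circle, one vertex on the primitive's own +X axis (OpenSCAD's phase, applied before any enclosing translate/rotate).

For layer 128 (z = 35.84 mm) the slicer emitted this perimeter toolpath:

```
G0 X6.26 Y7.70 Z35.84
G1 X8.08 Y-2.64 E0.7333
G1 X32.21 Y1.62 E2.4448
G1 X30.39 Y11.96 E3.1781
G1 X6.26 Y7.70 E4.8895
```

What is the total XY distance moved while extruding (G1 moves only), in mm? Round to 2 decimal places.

Sum the Euclidean lengths of each G1 segment: total = 70.00 mm.

70.00 mm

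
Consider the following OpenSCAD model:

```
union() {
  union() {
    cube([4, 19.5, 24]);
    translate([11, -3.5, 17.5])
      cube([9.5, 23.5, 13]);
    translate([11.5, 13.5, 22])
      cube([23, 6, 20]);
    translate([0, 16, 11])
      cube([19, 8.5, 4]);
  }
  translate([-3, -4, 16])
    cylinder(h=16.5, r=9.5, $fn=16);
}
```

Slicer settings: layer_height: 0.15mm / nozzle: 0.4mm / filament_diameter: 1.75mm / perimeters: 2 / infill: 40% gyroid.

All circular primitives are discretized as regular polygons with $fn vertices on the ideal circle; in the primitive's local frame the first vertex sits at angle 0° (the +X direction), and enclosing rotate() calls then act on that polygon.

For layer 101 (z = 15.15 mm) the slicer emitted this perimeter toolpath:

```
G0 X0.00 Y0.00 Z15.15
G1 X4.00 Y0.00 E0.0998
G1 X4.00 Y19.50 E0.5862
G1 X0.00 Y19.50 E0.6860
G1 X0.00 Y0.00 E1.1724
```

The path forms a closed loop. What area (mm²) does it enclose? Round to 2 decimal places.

Apply the shoelace formula to the sequence of (X, Y) vertices; enclosed area = 78.00 mm².

78.00 mm²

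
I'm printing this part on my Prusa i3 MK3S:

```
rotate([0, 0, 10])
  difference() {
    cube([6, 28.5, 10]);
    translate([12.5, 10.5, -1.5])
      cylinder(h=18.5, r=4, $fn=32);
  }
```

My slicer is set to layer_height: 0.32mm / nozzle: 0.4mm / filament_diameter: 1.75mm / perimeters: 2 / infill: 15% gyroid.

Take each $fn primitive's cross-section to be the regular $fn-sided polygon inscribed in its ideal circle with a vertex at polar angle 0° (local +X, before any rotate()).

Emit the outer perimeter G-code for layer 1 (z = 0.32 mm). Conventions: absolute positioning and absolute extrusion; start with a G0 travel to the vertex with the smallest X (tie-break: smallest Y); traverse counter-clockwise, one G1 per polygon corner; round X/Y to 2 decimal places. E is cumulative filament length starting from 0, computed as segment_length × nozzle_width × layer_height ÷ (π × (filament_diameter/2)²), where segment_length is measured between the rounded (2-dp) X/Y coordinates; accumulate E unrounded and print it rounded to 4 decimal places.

At z = 0.32 mm: the 6×28.5 cube contributes its full rectangle; the cylinder at (12.5, 10.5): section is a regular 32-gon, circumradius r=4; Subtracting the remaining from the first: starting from the 6×28.5 cube, the r=4 cylinder at (12.5, 10.5) misses the remaining region (no effect) — 1 connected region; (rotated 10° about Z; rotation is an isometry so areas/perimeters/island counts are preserved). The outline is a single polygon with 4 vertices. Extrusion per mm of travel: 0.4 × 0.32 / (π × 0.875²) = 0.053216. Accumulating E over each segment gives final E = 3.6723.

G0 X-4.95 Y28.07 Z0.32
G1 X0.00 Y0.00 E1.5168
G1 X5.91 Y1.04 E1.8362
G1 X0.96 Y29.11 E3.3530
G1 X-4.95 Y28.07 E3.6723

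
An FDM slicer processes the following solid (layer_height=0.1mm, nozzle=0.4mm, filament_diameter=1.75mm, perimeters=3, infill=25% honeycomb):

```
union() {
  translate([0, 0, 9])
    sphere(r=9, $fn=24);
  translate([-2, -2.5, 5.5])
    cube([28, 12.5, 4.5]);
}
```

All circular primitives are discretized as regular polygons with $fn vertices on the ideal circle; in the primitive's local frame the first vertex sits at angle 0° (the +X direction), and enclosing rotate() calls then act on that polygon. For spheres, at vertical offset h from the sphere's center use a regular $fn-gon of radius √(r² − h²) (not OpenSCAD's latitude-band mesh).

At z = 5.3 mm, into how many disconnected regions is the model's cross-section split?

At z = 5.3 mm: the r=9 sphere slices to a regular 24-gon of circumradius 8.204 (√(r²−h²) with h=3.7 from center); the cube at (-2, -2.5) does not reach this height (z outside [5.5, 10]); Merging all regions: only the r=9 sphere is present, so the union is just that shape — 1 connected region. The result has 1 disconnected region.

1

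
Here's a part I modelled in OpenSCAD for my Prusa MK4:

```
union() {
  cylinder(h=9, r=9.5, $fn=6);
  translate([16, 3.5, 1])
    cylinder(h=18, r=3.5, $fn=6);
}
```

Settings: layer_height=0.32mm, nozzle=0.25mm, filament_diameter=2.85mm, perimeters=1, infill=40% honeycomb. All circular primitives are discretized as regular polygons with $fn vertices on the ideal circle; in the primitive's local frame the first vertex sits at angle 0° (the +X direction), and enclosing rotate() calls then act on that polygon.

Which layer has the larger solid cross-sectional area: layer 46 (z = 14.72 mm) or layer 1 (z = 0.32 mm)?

Layer 46 (z = 14.72): the cylinder is not intersected at this z (z outside [0, 9]); the cylinder at (16, 3.5): section is a regular 6-gon, circumradius r=3.5 (area = (6/2)·3.500²·sin(360°/6) = 31.83 mm²); Combining (union): only the r=3.5 cylinder at (16, 3.5) is present, so the union is just that shape — area = 31.83 mm². So its area = 31.83 mm². Layer 1 (z = 0.32): the r=9.5 cylinder contributes a regular 6-gon of circumradius 9.5 (area = (6/2)·9.500²·sin(360°/6) = 234.48 mm²); the cylinder at (16, 3.5) is absent (z outside [1, 19]); Combining (union): only the r=9.5 cylinder is present, so the union is just that shape — area = 234.48 mm². So its area = 234.48 mm². Layer 1 is larger (234.48 vs 31.83 mm²).

layer 1 (z = 0.32 mm)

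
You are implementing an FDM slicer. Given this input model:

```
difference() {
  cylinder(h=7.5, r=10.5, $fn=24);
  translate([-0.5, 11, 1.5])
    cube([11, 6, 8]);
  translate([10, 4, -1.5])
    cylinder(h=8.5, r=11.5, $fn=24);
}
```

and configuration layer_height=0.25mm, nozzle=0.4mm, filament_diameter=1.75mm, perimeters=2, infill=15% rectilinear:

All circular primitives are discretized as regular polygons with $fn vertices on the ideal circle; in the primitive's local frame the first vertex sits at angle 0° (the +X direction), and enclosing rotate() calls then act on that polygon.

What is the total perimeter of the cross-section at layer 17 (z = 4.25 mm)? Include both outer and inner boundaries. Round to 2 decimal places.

At z = 4.25 mm: the r=10.5 cylinder gives a regular 24-gon of circumradius 10.5 (constant along its height) (perimeter = 2·24·10.500·sin(180°/24) = 65.79 mm); the cube at (-0.5, 11) is present — its section is the full 11×6 rectangle (perimeter 34.00 mm); the r=11.5 cylinder at (10, 4) contributes a regular 24-gon of circumradius 11.5 (perimeter = 2·24·11.500·sin(180°/24) = 72.05 mm); After the difference (first − rest): starting from the r=10.5 cylinder, the 11×6 cube at (-0.5, 11) misses the remaining region (no effect); the r=11.5 cylinder at (10, 4) partially overlaps it — only the 149.77 mm² overlap (of its 410.75 mm²) is removed, clipping the outline — boundary = 64.44 mm. Overall, the cross-section is a single solid region. Total boundary length (outer) = 64.44 mm.

64.44 mm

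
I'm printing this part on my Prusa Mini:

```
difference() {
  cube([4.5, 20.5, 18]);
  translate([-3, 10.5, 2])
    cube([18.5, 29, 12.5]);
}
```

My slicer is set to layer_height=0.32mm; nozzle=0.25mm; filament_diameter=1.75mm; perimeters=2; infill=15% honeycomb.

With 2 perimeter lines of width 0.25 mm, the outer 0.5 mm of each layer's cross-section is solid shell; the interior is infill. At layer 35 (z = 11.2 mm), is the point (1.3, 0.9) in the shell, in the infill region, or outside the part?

At z = 11.2 mm: the cube is present — its section is the full 4.5×20.5 rectangle; the cube at (-3, 10.5) (footprint 18.5×29) is included at this height; Subtracting the remaining from the first: starting from the 4.5×20.5 cube, the 18.5×29 cube at (-3, 10.5) partially overlaps it — only the 45.00 mm² overlap (of its 536.50 mm²) is removed, clipping the outline — 1 connected region. Overall, the cross-section is a single solid region. The nearest boundary edge runs (4.50, 0.00)→(0.00, 0.00); distance from the point to it = 0.90 mm. The point is inside the cross-section and 0.90 mm from the nearest boundary — more than the 0.5 mm shell width (2 × 0.25), so it's in the infill interior.

infill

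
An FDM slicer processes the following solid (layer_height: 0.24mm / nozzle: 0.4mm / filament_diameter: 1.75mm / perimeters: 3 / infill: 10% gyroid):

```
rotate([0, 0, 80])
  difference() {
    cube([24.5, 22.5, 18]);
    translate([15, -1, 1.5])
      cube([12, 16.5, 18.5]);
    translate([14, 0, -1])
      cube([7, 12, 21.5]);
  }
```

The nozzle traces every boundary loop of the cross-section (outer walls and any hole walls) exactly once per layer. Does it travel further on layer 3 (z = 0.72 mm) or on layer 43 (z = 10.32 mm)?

Layer 3 (z = 0.72): the 24.5×22.5 cube contributes its full rectangle (perimeter 94.00 mm); the cube at (15, -1) is absent (z outside [1.5, 20]); the cube at (14, 0) (footprint 7×12) is included at this height (perimeter 38.00 mm); Taking the first minus the rest: starting from the 24.5×22.5 cube, the 7×12 cube at (14, 0) lies inside it touching the edge (removes its full 84.00 mm²) — boundary = 118.00 mm; (rotated 80° about Z; rotation is an isometry so areas/perimeters/island counts are preserved). So its perimeter = 118.00 mm. Layer 43 (z = 10.32): the cube is present — its section is the full 24.5×22.5 rectangle (perimeter 94.00 mm); the 12×16.5 cube at (15, -1) contributes its full rectangle (perimeter 57.00 mm); the cube at (14, 0) (footprint 7×12) is included at this height (perimeter 38.00 mm); After the difference (first − rest): starting from the 24.5×22.5 cube, the 12×16.5 cube at (15, -1) partially overlaps it — only the 147.25 mm² overlap (of its 198.00 mm²) is removed, clipping the outline; the 7×12 cube at (14, 0) partially overlaps it — only the 12.00 mm² overlap (of its 84.00 mm²) is removed, clipping the outline — boundary = 94.00 mm; (rotated 80° about Z; rotation is an isometry so areas/perimeters/island counts are preserved). So its perimeter = 94.00 mm. Layer 3 is larger (118.00 vs 94.00 mm).

layer 3 (z = 0.72 mm)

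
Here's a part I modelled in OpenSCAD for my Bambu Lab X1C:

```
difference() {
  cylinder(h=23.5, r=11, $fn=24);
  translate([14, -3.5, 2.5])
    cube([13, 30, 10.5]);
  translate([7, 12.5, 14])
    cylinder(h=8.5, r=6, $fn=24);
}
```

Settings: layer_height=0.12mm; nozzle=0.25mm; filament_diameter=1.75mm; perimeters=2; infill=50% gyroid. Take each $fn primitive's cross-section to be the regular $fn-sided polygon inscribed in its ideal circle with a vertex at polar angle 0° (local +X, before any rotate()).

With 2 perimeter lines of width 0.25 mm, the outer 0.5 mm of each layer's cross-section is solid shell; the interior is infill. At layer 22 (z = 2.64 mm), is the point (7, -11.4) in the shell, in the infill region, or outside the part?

At z = 2.64 mm: the cylinder: section is a regular 24-gon, circumradius r=11; the cube at (14, -3.5) (footprint 13×30) is included at this height; the cylinder at (7, 12.5) does not reach this height (z outside [14, 22.5]); Taking the first minus the rest: starting from the r=11 cylinder, the 13×30 cube at (14, -3.5) misses the remaining region (no effect) — 1 connected region. Overall, the cross-section is a single solid region. The nearest boundary edge runs (7.78, -7.78)→(5.50, -9.53); distance from the point to it = 2.40 mm. The point is not inside any of the regions above, so it lies outside the cross-section (2.40 mm from the nearest boundary).

outside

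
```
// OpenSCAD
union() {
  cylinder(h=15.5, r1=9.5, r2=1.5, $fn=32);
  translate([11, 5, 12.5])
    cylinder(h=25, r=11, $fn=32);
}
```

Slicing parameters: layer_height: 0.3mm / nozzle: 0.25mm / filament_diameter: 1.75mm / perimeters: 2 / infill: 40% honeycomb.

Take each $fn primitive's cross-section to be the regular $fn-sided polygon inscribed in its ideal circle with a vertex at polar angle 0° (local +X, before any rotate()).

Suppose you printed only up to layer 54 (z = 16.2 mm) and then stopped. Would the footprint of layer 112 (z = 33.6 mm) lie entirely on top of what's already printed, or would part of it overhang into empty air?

Compare the two slices. At z = 16.2: the cone is absent (z outside [0, 15.5]); the r=11 cylinder at (11, 5) contributes a regular 32-gon of circumradius 11 (area = (32/2)·11.000²·sin(360°/32) = 377.69 mm²); Merging all regions: only the r=11 cylinder at (11, 5) is present, so the union is just that shape — area = 377.69 mm². At z = 33.6: the cone is not intersected at this z (z outside [0, 15.5]); the r=11 cylinder at (11, 5) gives a regular 32-gon of circumradius 11 (constant along its height) (area = (32/2)·11.000²·sin(360°/32) = 377.69 mm²); Merging all regions: only the r=11 cylinder at (11, 5) is present, so the union is just that shape — area = 377.69 mm². Checking containment: the cross-section at z = 33.6 is a subset of the cross-section at z = 16.2.

entirely on top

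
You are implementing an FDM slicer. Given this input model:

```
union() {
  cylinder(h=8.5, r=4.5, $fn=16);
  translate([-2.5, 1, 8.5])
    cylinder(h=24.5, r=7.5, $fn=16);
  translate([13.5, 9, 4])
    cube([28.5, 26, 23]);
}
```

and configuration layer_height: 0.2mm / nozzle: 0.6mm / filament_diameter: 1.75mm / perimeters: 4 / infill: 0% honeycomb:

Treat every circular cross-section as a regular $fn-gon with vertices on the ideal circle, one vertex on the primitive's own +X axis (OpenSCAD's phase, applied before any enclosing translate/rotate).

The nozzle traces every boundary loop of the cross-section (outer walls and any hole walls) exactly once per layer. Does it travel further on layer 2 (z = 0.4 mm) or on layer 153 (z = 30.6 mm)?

Layer 2 (z = 0.4): the r=4.5 cylinder contributes a regular 16-gon of circumradius 4.5 (perimeter = 2·16·4.500·sin(180°/16) = 28.09 mm); the cylinder at (-2.5, 1) is not intersected at this z (z outside [8.5, 33]); the cube at (13.5, 9) does not reach this height (z outside [4, 27]); Merging all regions: only the r=4.5 cylinder is present, so the union is just that shape — boundary = 28.09 mm. So its perimeter = 28.09 mm. Layer 153 (z = 30.6): the cylinder does not reach this height (z outside [0, 8.5]); the cylinder at (-2.5, 1): section is a regular 16-gon, circumradius r=7.5 (perimeter = 2·16·7.500·sin(180°/16) = 46.82 mm); the cube at (13.5, 9) is not intersected at this z (z outside [4, 27]); Merging all regions: only the r=7.5 cylinder at (-2.5, 1) is present, so the union is just that shape — boundary = 46.82 mm. So its perimeter = 46.82 mm. Layer 153 is larger (46.82 vs 28.09 mm).

layer 153 (z = 30.6 mm)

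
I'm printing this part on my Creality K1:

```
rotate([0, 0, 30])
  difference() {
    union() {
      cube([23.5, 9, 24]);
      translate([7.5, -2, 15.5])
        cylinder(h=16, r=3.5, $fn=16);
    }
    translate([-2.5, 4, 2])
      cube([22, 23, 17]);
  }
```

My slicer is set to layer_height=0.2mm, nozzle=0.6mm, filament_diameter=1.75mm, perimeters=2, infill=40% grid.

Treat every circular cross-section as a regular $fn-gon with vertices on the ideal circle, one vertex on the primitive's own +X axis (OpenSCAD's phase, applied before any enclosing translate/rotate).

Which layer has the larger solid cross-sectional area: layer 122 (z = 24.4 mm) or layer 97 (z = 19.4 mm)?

layer 97 (z = 19.4 mm)

Layer 122 (z = 24.4): the cube does not reach this height (z outside [0, 24]); the cylinder at (7.5, -2): section is a regular 16-gon, circumradius r=3.5 (area = (16/2)·3.500²·sin(360°/16) = 37.50 mm²); Taking the union: only the r=3.5 cylinder at (7.5, -2) is present, so the union is just that shape — area = 37.50 mm²; the cube at (-2.5, 4) is not intersected at this z (z outside [2, 19]); Subtracting the remaining from the first: none of the subtracted shapes is present at this height, so that combined region is unchanged — area = 37.50 mm²; (rotated 30° about Z; rotation is an isometry so areas/perimeters/island counts are preserved). So its area = 37.50 mm². Layer 97 (z = 19.4): the 23.5×9 cube contributes its full rectangle (area 211.50 mm²); the r=3.5 cylinder at (7.5, -2) contributes a regular 16-gon of circumradius 3.5 (area = (16/2)·3.500²·sin(360°/16) = 37.50 mm²); Taking the union: the regions partially overlap — summed areas 249.00 mm² minus the doubly-counted overlap 5.75 mm² gives 243.25 mm² — area = 243.25 mm²; the cube at (-2.5, 4) does not reach this height (z outside [2, 19]); After the difference (first − rest): none of the subtracted shapes is present at this height, so that combined region is unchanged — area = 243.25 mm²; (rotated 30° about Z; rotation is an isometry so areas/perimeters/island counts are preserved). So its area = 243.25 mm². Layer 97 is larger (243.25 vs 37.50 mm²).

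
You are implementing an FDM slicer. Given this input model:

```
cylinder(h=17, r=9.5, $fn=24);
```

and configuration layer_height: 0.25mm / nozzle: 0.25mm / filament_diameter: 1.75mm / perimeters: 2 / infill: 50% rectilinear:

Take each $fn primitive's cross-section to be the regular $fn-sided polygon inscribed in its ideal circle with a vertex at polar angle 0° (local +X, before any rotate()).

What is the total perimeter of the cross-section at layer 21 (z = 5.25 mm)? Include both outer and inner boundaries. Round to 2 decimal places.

At z = 5.25 mm: the cylinder: section is a regular 24-gon, circumradius r=9.5 (perimeter = 2·24·9.500·sin(180°/24) = 59.52 mm). Overall, the cross-section is a single solid region. Total boundary length (outer) = 59.52 mm.

59.52 mm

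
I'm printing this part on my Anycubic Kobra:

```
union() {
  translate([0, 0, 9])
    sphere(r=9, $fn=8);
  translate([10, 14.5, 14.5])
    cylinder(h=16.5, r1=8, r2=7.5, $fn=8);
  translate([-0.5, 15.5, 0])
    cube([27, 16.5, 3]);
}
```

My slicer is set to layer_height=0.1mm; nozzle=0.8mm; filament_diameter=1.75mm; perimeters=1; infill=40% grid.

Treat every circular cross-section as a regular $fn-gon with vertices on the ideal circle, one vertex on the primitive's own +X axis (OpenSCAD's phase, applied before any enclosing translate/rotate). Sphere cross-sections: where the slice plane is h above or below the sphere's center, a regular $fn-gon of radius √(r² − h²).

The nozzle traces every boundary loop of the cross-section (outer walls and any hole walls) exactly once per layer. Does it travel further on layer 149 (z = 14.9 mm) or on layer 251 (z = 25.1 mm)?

Layer 149 (z = 14.9): the sphere: section is a regular 8-gon, circumradius = √(r²−h²) = √(9²−5.9²) = 6.796 (perimeter = 2·8·6.796·sin(180°/8) = 41.61 mm); the cone at (10, 14.5) (r1=8→r2=7.5) has section circumradius 7.988 here — a regular 8-gon (perimeter = 2·8·7.988·sin(180°/8) = 48.91 mm); the cube at (-0.5, 15.5) is absent (z outside [0, 3]); Combining (union): the 2 present regions are separate (no shared area or edge), so areas and boundary lengths simply add and each stays a separate island — boundary = 90.52 mm. So its perimeter = 90.52 mm. Layer 251 (z = 25.1): the sphere is absent (|z−center|=16.100 > r=9); the cone at (10, 14.5) contributes a regular 8-gon of circumradius 7.679 (interpolated between r1=8 and r2=7.5 at t=0.642) (perimeter = 2·8·7.679·sin(180°/8) = 47.02 mm); the cube at (-0.5, 15.5) does not reach this height (z outside [0, 3]); Merging all regions: only the cone at (10, 14.5) is present, so the union is just that shape — boundary = 47.02 mm. So its perimeter = 47.02 mm. Layer 149 is larger (90.52 vs 47.02 mm).

layer 149 (z = 14.9 mm)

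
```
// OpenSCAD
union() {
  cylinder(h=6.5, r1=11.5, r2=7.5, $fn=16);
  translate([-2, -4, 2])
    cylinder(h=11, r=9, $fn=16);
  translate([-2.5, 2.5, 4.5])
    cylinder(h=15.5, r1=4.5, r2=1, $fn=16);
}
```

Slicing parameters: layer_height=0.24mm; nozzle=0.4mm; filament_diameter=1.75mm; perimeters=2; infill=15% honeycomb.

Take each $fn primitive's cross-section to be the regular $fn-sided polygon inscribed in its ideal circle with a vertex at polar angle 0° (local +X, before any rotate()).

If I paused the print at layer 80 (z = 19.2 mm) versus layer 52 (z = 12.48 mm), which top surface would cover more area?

Layer 80 (z = 19.2): the cone is absent (z outside [0, 6.5]); the cylinder at (-2, -4) is absent (z outside [2, 13]); the cone at (-2.5, 2.5): at t=0.948 of its height the radius interpolates to r₁+(r₂−r₁)t = 1.181, giving a regular 16-gon of that circumradius (area = (16/2)·1.181²·sin(360°/16) = 4.27 mm²); Merging all regions: only the cone at (-2.5, 2.5) is present, so the union is just that shape — area = 4.27 mm². So its area = 4.27 mm². Layer 52 (z = 12.48): the cone is absent (z outside [0, 6.5]); the cylinder at (-2, -4): section is a regular 16-gon, circumradius r=9 (area = (16/2)·9.000²·sin(360°/16) = 247.98 mm²); the cone at (-2.5, 2.5) contributes a regular 16-gon of circumradius 2.698 (interpolated between r1=4.5 and r2=1 at t=0.515) (area = (16/2)·2.698²·sin(360°/16) = 22.29 mm²); Taking the union: the regions partially overlap — summed areas 270.26 mm² minus the doubly-counted overlap 21.72 mm² gives 248.54 mm² — area = 248.54 mm². So its area = 248.54 mm². Layer 52 is larger (248.54 vs 4.27 mm²).

layer 52 (z = 12.48 mm)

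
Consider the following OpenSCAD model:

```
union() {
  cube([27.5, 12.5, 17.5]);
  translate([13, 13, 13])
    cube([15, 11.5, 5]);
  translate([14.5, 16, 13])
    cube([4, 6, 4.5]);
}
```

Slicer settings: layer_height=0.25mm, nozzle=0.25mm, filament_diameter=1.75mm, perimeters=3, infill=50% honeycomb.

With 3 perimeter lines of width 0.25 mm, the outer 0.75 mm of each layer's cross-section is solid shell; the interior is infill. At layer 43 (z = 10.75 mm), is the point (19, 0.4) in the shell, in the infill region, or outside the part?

At z = 10.75 mm: the 27.5×12.5 cube contributes its full rectangle; the cube at (13, 13) is not intersected at this z (z outside [13, 18]); the cube at (14.5, 16) is absent (z outside [13, 17.5]); Combining (union): only the 27.5×12.5 cube is present, so the union is just that shape — 1 connected region. Overall, the cross-section is a single solid region. The nearest boundary edge runs (0.00, 0.00)→(27.50, 0.00); distance from the point to it = 0.40 mm. The point is inside the cross-section, 0.40 mm from the nearest boundary — within the 0.75 mm shell band (3 × 0.25).

shell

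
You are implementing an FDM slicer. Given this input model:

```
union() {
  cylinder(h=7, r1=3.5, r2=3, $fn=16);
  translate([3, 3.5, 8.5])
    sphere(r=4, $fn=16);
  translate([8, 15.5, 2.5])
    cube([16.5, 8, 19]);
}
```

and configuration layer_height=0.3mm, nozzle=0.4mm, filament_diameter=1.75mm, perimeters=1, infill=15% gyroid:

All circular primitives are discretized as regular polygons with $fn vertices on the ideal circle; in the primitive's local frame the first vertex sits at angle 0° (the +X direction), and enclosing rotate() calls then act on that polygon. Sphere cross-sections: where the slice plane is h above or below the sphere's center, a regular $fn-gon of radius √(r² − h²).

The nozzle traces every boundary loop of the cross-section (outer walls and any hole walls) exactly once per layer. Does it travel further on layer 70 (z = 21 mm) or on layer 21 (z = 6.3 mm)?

layer 21 (z = 6.3 mm)

Layer 70 (z = 21): the cone does not reach this height (z outside [0, 7]); the sphere at (3, 3.5) is absent (|z−center|=12.500 > r=4); the cube at (8, 15.5) is present — its section is the full 16.5×8 rectangle (perimeter 49.00 mm); Combining (union): only the 16.5×8 cube at (8, 15.5) is present, so the union is just that shape — boundary = 49.00 mm. So its perimeter = 49.00 mm. Layer 21 (z = 6.3): the cone (r1=3.5→r2=3) has section circumradius 3.050 here — a regular 16-gon (perimeter = 2·16·3.050·sin(180°/16) = 19.04 mm); the sphere at (3, 3.5): section is a regular 16-gon, circumradius = √(r²−h²) = √(4²−2.2²) = 3.341 (perimeter = 2·16·3.341·sin(180°/16) = 20.86 mm); the cube at (8, 15.5) (footprint 16.5×8) is included at this height (perimeter 49.00 mm); Merging all regions: the regions partially overlap (shared area 5.02 mm²), so the edge portions inside another operand are dropped and the merged outline is re-measured after clipping — boundary = 79.33 mm. So its perimeter = 79.33 mm. Layer 21 is larger (79.33 vs 49.00 mm).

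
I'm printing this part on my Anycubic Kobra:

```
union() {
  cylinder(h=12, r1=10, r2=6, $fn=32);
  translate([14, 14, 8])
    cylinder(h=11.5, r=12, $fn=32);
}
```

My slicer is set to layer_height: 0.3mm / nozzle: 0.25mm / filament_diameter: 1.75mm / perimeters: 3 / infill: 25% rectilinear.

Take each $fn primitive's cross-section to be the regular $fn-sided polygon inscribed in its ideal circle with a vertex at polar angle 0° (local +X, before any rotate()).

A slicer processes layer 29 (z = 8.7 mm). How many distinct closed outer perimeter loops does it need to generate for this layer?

At z = 8.7 mm: the cone: at t=0.725 of its height the radius interpolates to r₁+(r₂−r₁)t = 7.100, giving a regular 32-gon of that circumradius; the r=12 cylinder at (14, 14) gives a regular 32-gon of circumradius 12 (constant along its height); Merging all regions: the 2 present regions are separate (no shared area or edge), so areas and boundary lengths simply add and each stays a separate island — 2 connected regions. The result has 2 disconnected regions.

2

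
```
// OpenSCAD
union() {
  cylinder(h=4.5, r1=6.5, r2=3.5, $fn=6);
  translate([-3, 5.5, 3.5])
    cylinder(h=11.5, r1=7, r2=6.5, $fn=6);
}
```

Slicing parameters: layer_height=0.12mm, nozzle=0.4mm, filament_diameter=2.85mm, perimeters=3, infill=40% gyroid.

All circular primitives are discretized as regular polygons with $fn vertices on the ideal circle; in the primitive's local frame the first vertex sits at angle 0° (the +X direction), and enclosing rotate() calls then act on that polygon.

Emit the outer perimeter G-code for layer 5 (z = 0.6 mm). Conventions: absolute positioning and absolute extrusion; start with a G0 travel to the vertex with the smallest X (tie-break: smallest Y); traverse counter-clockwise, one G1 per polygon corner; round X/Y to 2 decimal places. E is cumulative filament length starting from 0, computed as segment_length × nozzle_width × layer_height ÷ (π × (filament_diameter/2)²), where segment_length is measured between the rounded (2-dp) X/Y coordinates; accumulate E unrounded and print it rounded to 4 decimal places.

G0 X-6.10 Y0.00 Z0.60
G1 X-3.05 Y-5.28 E0.0459
G1 X3.05 Y-5.28 E0.0918
G1 X6.10 Y0.00 E0.1377
G1 X3.05 Y5.28 E0.1835
G1 X-3.05 Y5.28 E0.2294
G1 X-6.10 Y0.00 E0.2753

At z = 0.6 mm: the cone contributes a regular 6-gon of circumradius 6.100 (interpolated between r1=6.5 and r2=3.5 at t=0.133); the cone at (-3, 5.5) is not intersected at this z (z outside [3.5, 15]); Taking the union: only the cone is present, so the union is just that shape — 1 connected region. The outline is a single polygon with 6 vertices. Extrusion per mm of travel: 0.4 × 0.12 / (π × 1.425²) = 0.007524. Accumulating E over each segment gives final E = 0.2753.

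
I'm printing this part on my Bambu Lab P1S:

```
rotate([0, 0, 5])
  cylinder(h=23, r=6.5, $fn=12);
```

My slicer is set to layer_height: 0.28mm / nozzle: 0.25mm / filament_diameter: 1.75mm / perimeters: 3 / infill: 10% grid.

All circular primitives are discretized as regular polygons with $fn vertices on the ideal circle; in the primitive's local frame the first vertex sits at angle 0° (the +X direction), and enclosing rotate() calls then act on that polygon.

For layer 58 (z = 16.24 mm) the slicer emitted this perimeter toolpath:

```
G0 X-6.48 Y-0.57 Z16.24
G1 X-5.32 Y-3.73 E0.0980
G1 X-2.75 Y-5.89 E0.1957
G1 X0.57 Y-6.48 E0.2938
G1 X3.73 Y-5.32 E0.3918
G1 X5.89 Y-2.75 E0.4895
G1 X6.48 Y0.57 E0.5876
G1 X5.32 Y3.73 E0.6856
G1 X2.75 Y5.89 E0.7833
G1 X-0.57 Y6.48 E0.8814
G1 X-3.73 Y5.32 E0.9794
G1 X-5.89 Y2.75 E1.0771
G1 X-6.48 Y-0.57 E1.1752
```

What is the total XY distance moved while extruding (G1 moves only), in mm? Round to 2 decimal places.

40.38 mm

Sum the Euclidean lengths of each G1 segment: total = 40.38 mm.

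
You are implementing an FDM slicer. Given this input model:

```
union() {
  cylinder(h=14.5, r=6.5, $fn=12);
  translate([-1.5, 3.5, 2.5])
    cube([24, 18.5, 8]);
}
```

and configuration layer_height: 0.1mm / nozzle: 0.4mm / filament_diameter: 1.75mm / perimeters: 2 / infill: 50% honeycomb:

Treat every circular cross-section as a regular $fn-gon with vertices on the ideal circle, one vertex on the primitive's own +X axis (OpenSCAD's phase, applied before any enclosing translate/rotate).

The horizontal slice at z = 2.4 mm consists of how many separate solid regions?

1

At z = 2.4 mm: the r=6.5 cylinder contributes a regular 12-gon of circumradius 6.5; the cube at (-1.5, 3.5) is not intersected at this z (z outside [2.5, 10.5]); Combining (union): only the r=6.5 cylinder is present, so the union is just that shape — 1 connected region. The result has 1 disconnected region.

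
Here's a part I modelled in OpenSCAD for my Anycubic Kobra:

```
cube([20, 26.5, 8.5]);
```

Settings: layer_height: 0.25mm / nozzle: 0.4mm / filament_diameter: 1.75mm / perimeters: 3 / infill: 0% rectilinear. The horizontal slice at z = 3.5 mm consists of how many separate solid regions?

At z = 3.5 mm: the cube is present — its section is the full 20×26.5 rectangle. The result has 1 disconnected region.

1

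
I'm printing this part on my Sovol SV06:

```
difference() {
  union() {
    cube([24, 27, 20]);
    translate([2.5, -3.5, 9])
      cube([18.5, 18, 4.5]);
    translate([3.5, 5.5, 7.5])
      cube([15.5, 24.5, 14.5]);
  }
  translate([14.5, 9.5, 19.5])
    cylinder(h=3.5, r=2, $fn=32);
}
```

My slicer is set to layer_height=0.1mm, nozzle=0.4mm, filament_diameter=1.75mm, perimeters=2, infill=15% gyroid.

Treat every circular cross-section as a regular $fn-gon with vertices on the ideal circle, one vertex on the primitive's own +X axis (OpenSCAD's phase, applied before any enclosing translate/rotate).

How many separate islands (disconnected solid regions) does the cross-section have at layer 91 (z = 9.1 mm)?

1

At z = 9.1 mm: the cube (footprint 24×27) is included at this height; the 18.5×18 cube at (2.5, -3.5) contributes its full rectangle; the 15.5×24.5 cube at (3.5, 5.5) contributes its full rectangle; Merging all regions: the regions partially overlap (shared area 601.50 mm²), so overlapping operands fuse into one piece — 1 connected region; the cylinder at (14.5, 9.5) is not intersected at this z (z outside [19.5, 23]); Taking the first minus the rest: none of the subtracted shapes is present at this height, so the result so far is unchanged — 1 connected region. Overall, the cross-section is a single solid region. Island count = 1.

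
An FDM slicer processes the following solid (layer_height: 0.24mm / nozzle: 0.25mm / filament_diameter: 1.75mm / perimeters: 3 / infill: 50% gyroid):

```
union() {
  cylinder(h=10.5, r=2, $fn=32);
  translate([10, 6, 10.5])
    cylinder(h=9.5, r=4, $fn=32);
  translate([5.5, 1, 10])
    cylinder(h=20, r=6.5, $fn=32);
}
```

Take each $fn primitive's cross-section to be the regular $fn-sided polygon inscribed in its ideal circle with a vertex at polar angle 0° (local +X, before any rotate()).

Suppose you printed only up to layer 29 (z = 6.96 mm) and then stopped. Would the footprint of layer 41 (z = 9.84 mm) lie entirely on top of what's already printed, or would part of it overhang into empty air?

Compare the two slices. At z = 6.96: the r=2 cylinder gives a regular 32-gon of circumradius 2 (constant along its height) (area = (32/2)·2.000²·sin(360°/32) = 12.49 mm²); the cylinder at (10, 6) is absent (z outside [10.5, 20]); the cylinder at (5.5, 1) is not intersected at this z (z outside [10, 30]); Combining (union): only the r=2 cylinder is present, so the union is just that shape — area = 12.49 mm². At z = 9.84: the cylinder: section is a regular 32-gon, circumradius r=2 (area = (32/2)·2.000²·sin(360°/32) = 12.49 mm²); the cylinder at (10, 6) is absent (z outside [10.5, 20]); the cylinder at (5.5, 1) is absent (z outside [10, 30]); Combining (union): only the r=2 cylinder is present, so the union is just that shape — area = 12.49 mm². Checking containment: the cross-section at z = 9.84 is a subset of the cross-section at z = 6.96.

entirely on top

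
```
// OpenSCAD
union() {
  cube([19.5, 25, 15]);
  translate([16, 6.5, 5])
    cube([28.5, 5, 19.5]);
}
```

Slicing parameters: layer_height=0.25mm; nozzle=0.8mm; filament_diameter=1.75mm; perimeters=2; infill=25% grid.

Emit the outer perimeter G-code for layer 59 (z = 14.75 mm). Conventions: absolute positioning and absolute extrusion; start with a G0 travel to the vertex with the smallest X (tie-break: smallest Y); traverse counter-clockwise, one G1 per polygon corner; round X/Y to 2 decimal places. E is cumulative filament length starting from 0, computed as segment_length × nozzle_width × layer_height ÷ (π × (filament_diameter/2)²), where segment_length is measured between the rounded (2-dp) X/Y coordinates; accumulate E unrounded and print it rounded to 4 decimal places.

G0 X0.00 Y0.00 Z14.75
G1 X19.50 Y0.00 E1.6214
G1 X19.50 Y6.50 E2.1619
G1 X44.50 Y6.50 E4.2407
G1 X44.50 Y11.50 E4.6564
G1 X19.50 Y11.50 E6.7352
G1 X19.50 Y25.00 E7.8577
G1 X0.00 Y25.00 E9.4791
G1 X0.00 Y0.00 E11.5579

At z = 14.75 mm: the cube (footprint 19.5×25) is included at this height; the cube at (16, 6.5) is present — its section is the full 28.5×5 rectangle; Combining (union): the regions partially overlap (shared area 17.50 mm²), so overlapping operands fuse into one piece — 1 connected region. The outline is a single polygon with 8 vertices. Extrusion per mm of travel: 0.8 × 0.25 / (π × 0.875²) = 0.083150. Accumulating E over each segment gives final E = 11.5579.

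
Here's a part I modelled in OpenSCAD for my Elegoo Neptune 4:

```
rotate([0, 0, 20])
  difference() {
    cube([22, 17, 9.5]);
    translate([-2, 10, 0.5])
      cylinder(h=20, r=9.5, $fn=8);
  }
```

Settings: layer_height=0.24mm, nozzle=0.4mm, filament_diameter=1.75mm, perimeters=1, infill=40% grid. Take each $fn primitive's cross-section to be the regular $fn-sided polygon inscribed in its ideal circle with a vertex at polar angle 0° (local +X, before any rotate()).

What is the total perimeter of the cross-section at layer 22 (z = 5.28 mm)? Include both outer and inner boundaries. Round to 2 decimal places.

At z = 5.28 mm: the cube is present — its section is the full 22×17 rectangle (perimeter 78.00 mm); the r=9.5 cylinder at (-2, 10) gives a regular 8-gon of circumradius 9.5 (constant along its height) (perimeter = 2·8·9.500·sin(180°/8) = 58.17 mm); Taking the first minus the rest: starting from the 22×17 cube, the r=9.5 cylinder at (-2, 10) partially overlaps it — only the 87.92 mm² overlap (of its 255.27 mm²) is removed, clipping the outline — boundary = 78.68 mm; (rotated 20° about Z; rotation is an isometry so areas/perimeters/island counts are preserved). Overall, the cross-section is a single solid region. Total boundary length (outer) = 78.68 mm.

78.68 mm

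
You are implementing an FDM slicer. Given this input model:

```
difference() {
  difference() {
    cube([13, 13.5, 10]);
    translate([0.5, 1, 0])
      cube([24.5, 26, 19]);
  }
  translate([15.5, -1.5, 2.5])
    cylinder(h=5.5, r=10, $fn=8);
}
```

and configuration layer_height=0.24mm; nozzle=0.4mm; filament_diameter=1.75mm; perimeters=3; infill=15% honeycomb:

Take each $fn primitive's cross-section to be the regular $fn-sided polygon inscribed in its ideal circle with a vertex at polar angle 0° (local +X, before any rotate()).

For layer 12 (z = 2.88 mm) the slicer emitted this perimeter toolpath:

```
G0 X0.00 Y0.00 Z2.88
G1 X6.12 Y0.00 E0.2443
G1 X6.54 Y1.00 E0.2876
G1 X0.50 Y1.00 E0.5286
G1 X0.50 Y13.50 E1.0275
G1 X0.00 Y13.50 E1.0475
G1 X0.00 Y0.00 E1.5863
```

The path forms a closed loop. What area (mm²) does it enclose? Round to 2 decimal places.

12.58 mm²

Apply the shoelace formula to the sequence of (X, Y) vertices; enclosed area = 12.58 mm².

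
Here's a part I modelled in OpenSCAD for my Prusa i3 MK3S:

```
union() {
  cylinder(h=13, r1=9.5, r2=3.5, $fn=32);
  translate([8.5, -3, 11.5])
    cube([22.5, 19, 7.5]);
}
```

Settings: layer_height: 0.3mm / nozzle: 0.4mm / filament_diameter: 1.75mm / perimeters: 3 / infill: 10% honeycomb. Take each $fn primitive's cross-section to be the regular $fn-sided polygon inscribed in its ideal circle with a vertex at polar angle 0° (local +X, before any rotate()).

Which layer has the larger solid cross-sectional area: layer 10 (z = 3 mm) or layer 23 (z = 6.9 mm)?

Layer 10 (z = 3): the cone (r1=9.5→r2=3.5) has section circumradius 8.115 here — a regular 32-gon (area = (32/2)·8.115²·sin(360°/32) = 205.58 mm²); the cube at (8.5, -3) does not reach this height (z outside [11.5, 19]); Merging all regions: only the cone is present, so the union is just that shape — area = 205.58 mm². So its area = 205.58 mm². Layer 23 (z = 6.9): the cone: at t=0.531 of its height the radius interpolates to r₁+(r₂−r₁)t = 6.315, giving a regular 32-gon of that circumradius (area = (32/2)·6.315²·sin(360°/32) = 124.50 mm²); the cube at (8.5, -3) is not intersected at this z (z outside [11.5, 19]); Combining (union): only the cone is present, so the union is just that shape — area = 124.50 mm². So its area = 124.50 mm². Layer 10 is larger (205.58 vs 124.50 mm²).

layer 10 (z = 3 mm)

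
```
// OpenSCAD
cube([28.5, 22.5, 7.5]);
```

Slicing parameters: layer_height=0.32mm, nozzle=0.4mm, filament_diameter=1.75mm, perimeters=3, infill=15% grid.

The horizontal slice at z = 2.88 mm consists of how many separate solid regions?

1

At z = 2.88 mm: the 28.5×22.5 cube contributes its full rectangle. The result has 1 disconnected region.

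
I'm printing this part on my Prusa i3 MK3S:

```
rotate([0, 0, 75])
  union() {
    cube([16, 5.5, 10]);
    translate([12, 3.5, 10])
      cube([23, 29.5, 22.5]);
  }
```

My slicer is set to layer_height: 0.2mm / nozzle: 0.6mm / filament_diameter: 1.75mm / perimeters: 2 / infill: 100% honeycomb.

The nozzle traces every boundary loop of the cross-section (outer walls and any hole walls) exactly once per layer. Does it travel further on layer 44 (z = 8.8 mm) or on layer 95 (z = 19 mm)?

Layer 44 (z = 8.8): the cube (footprint 16×5.5) is included at this height (perimeter 43.00 mm); the cube at (12, 3.5) does not reach this height (z outside [10, 32.5]); Merging all regions: only the 16×5.5 cube is present, so the union is just that shape — boundary = 43.00 mm; (rotated 75° about Z; rotation is an isometry so areas/perimeters/island counts are preserved). So its perimeter = 43.00 mm. Layer 95 (z = 19): the cube is absent (z outside [0, 10]); the 23×29.5 cube at (12, 3.5) contributes its full rectangle (perimeter 105.00 mm); Taking the union: only the 23×29.5 cube at (12, 3.5) is present, so the union is just that shape — boundary = 105.00 mm; (rotated 75° about Z; rotation is an isometry so areas/perimeters/island counts are preserved). So its perimeter = 105.00 mm. Layer 95 is larger (105.00 vs 43.00 mm).

layer 95 (z = 19 mm)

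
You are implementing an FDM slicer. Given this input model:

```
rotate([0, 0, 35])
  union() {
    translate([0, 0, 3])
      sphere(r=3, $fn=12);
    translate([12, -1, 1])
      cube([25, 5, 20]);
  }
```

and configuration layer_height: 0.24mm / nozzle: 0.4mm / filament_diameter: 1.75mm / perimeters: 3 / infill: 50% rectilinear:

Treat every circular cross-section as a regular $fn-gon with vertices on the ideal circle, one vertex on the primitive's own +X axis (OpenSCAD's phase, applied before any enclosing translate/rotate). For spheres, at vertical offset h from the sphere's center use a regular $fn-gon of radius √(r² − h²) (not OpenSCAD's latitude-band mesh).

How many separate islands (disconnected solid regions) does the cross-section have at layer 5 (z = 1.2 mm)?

At z = 1.2 mm: the r=3 sphere slices to a regular 12-gon of circumradius 2.400 (√(r²−h²) with h=1.8 from center); the 25×5 cube at (12, -1) contributes its full rectangle; Combining (union): the 2 present regions are separate (no shared area or edge), so areas and boundary lengths simply add and each stays a separate island — 2 connected regions; (rotated 35° about Z; rotation is an isometry so areas/perimeters/island counts are preserved). Overall, the cross-section has 2 separate islands. Island count = 2.

2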